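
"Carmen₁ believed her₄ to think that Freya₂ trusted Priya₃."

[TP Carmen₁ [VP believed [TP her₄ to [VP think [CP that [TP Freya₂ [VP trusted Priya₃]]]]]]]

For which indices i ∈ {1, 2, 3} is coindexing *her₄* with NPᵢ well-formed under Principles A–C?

none

*her* is a pronoun, so Principle B applies: it must be free in its binding domain.
Binding domain of *her₄*: the matrix TP, whose subject is Carmen₁.
*Carmen₁* c-commands the pronoun within its binding domain → coindexation would violate Principle B.
*Freya₂*: the pronoun c-commands this R-expression → coindexation would violate Principle C on *Freya₂*.
*Priya₃*: the pronoun c-commands this R-expression → coindexation would violate Principle C on *Priya₃*.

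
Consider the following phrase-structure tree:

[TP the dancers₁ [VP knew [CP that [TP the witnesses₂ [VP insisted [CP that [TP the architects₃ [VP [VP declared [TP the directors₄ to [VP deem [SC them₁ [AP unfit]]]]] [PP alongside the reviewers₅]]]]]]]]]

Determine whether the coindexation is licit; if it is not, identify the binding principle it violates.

grammatical

The two coindexed NPs are *the dancers₁* and *them₁*.
*them₁* is a pronoun; its binding domain is the embedded TP, whose subject is the directors₄. Within that domain it is c-commanded only by *the directors₄*, which carries a different index — the pronoun is free locally, so Principle B holds.
*the dancers₁* is an R-expression; *them₁* does not c-command it, and no other NP shares its index, so Principle C is satisfied.
All principles are respected.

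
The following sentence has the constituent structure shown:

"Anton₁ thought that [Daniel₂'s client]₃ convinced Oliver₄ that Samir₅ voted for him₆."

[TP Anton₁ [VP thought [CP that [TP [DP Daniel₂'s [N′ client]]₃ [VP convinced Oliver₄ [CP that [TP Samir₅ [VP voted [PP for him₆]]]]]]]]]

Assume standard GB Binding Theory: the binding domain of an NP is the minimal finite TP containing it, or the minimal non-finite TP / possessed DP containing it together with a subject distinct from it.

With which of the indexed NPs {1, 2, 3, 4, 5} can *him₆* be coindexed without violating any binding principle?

*him* is a pronoun, so Principle B applies: it must be free in its binding domain.
Binding domain of *him₆*: the embedded TP, whose subject is Samir₅.
*Anton₁* c-commands the pronoun but from outside its binding domain, and is not c-commanded by it → coindexation permitted.
*Daniel₂* and the pronoun do not c-command one another → neither Principle B nor Principle C is at stake; coindexation permitted.
*[Daniel₂'s client]₃* c-commands the pronoun but from outside its binding domain, and is not c-commanded by it → coindexation permitted.
*Oliver₄* c-commands the pronoun but from outside its binding domain, and is not c-commanded by it → coindexation permitted.
*Samir₅* c-commands the pronoun within its binding domain → coindexation would violate Principle B.

{1, 2, 3, 4}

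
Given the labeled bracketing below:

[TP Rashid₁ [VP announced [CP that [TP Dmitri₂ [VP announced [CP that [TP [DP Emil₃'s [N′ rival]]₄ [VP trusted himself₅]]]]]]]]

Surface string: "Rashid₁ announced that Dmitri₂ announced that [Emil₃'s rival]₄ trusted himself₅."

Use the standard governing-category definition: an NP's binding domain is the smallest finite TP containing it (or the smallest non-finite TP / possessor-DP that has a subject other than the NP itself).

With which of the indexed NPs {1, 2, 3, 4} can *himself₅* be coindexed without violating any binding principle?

{4}

*himself* is an anaphor, so Principle A applies: it must be bound in its binding domain.
Binding domain of *himself₅*: the embedded TP, whose subject is [Emil₃'s rival]₄.
*Rashid₁* c-commands the anaphor but is outside its binding domain → cannot satisfy Principle A.
*Dmitri₂* c-commands the anaphor but is outside its binding domain → cannot satisfy Principle A.
*Emil₃* does not c-command the anaphor → cannot bind it.
*[Emil₃'s rival]₄* c-commands the anaphor within its binding domain → licit binder.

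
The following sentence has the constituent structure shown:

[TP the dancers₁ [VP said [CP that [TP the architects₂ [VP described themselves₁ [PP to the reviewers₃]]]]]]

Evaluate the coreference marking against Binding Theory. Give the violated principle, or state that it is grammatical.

Principle A

The two coindexed NPs are *the dancers₁* and *themselves₁*.
*themselves₁* is an anaphor. Principle A requires it to be bound within its binding domain — the embedded TP, whose subject is the architects₂.
Within that domain it is c-commanded by *the architects₂*, which does not share its index.
*the dancers₁* does c-command the anaphor, but from outside its binding domain.
The anaphor is unbound in its domain → Principle A violation.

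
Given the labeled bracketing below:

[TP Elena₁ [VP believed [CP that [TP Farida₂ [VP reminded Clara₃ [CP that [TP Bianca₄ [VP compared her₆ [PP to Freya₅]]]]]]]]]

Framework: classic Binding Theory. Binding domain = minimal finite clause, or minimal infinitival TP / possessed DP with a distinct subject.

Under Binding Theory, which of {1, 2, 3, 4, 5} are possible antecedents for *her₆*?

{1, 2, 3}

*her* is a pronoun, so Principle B applies: it must be free in its binding domain.
Binding domain of *her₆*: the embedded TP, whose subject is Bianca₄.
*Elena₁* c-commands the pronoun but from outside its binding domain, and is not c-commanded by it → coindexation permitted.
*Farida₂* c-commands the pronoun but from outside its binding domain, and is not c-commanded by it → coindexation permitted.
*Clara₃* c-commands the pronoun but from outside its binding domain, and is not c-commanded by it → coindexation permitted.
*Bianca₄* c-commands the pronoun within its binding domain → coindexation would violate Principle B.
*Freya₅*: the pronoun c-commands this R-expression → coindexation would violate Principle C on *Freya₅*.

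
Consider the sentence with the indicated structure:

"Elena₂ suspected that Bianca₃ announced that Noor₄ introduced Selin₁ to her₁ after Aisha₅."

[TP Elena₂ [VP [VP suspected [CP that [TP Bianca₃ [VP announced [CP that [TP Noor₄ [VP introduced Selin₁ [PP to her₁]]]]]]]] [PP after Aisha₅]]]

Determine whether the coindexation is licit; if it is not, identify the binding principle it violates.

Principle B

The two coindexed NPs are *Selin₁* and *her₁*.
*her₁* is a pronoun. Its binding domain is the embedded TP, whose subject is Noor₄.
*Selin₁* c-commands it within that domain and carries the same index.
The pronoun is locally bound → Principle B violation.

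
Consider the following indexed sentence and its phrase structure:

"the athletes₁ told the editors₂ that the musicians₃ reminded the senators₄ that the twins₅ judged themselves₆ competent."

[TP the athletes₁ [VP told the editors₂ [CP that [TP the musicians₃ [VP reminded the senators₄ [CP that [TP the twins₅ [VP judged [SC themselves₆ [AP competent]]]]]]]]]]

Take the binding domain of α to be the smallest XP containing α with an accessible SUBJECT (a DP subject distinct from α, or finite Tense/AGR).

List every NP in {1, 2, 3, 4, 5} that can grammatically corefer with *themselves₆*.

*themselves* is an anaphor, so Principle A applies: it must be bound in its binding domain.
Binding domain of *themselves₆*: the embedded TP, whose subject is the twins₅.
*the athletes₁* c-commands the anaphor but is outside its binding domain → cannot satisfy Principle A.
*the editors₂* c-commands the anaphor but is outside its binding domain → cannot satisfy Principle A.
*the musicians₃* c-commands the anaphor but is outside its binding domain → cannot satisfy Principle A.
*the senators₄* c-commands the anaphor but is outside its binding domain → cannot satisfy Principle A.
*the twins₅* c-commands the anaphor within its binding domain → licit binder.

{5}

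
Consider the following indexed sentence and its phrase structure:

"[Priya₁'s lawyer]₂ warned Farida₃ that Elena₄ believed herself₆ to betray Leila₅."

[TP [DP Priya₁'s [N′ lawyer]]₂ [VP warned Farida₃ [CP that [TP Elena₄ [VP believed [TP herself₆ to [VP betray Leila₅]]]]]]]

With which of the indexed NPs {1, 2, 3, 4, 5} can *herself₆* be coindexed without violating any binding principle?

{4}

*herself* is an anaphor, so Principle A applies: it must be bound in its binding domain.
Binding domain of *herself₆*: the embedded TP, whose subject is Elena₄.
*Priya₁* does not c-command the anaphor → cannot bind it.
*[Priya₁'s lawyer]₂* c-commands the anaphor but is outside its binding domain → cannot satisfy Principle A.
*Farida₃* c-commands the anaphor but is outside its binding domain → cannot satisfy Principle A.
*Elena₄* c-commands the anaphor within its binding domain → licit binder.
*Leila₅* does not c-command the anaphor → cannot bind it.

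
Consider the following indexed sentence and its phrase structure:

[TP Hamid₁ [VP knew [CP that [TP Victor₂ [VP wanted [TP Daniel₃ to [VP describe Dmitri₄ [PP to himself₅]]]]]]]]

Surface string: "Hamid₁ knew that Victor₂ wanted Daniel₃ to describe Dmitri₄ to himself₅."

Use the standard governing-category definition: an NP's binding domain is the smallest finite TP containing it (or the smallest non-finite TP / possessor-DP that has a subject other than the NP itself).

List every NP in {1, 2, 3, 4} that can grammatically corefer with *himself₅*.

{3, 4}

*himself* is an anaphor, so Principle A applies: it must be bound in its binding domain.
Binding domain of *himself₅*: the embedded TP, whose subject is Daniel₃.
*Hamid₁* c-commands the anaphor but is outside its binding domain → cannot satisfy Principle A.
*Victor₂* c-commands the anaphor but is outside its binding domain → cannot satisfy Principle A.
*Daniel₃* c-commands the anaphor within its binding domain → licit binder.
*Dmitri₄* c-commands the anaphor within its binding domain → licit binder.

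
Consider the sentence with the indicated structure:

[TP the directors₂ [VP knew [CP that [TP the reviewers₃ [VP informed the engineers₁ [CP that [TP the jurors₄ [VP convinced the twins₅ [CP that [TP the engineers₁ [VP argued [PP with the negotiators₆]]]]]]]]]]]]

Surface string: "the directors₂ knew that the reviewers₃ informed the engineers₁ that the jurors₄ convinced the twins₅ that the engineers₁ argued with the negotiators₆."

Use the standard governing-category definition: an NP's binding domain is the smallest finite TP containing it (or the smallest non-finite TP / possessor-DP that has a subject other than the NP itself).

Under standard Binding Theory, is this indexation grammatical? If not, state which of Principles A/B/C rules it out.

Principle C

The two coindexed NPs are *the engineers₁* (the higher occurrence) and *the engineers₁* (the lower occurrence).
*the engineers₁* (the lower occurrence) is an R-expression. Principle C requires it to be free everywhere.
*the engineers₁* (the higher occurrence) c-commands it and carries the same index.
The R-expression is bound → Principle C violation.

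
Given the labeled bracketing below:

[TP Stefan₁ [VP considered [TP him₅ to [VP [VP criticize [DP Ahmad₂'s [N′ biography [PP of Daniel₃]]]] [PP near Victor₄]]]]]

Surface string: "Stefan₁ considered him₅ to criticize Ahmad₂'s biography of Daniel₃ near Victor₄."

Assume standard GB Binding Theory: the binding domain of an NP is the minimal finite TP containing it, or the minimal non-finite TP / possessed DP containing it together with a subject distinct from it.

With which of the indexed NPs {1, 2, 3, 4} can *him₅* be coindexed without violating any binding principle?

*him* is a pronoun, so Principle B applies: it must be free in its binding domain.
Binding domain of *him₅*: the matrix TP, whose subject is Stefan₁.
*Stefan₁* c-commands the pronoun within its binding domain → coindexation would violate Principle B.
*Ahmad₂*: the pronoun c-commands this R-expression → coindexation would violate Principle C on *Ahmad₂*.
*Daniel₃*: the pronoun c-commands this R-expression → coindexation would violate Principle C on *Daniel₃*.
*Victor₄*: the pronoun c-commands this R-expression → coindexation would violate Principle C on *Victor₄*.

none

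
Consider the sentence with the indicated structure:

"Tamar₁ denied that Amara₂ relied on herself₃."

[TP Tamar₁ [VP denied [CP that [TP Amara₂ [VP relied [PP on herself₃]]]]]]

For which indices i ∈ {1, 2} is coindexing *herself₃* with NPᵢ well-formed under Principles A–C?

*herself* is an anaphor, so Principle A applies: it must be bound in its binding domain.
Binding domain of *herself₃*: the embedded TP, whose subject is Amara₂.
*Tamar₁* c-commands the anaphor but is outside its binding domain → cannot satisfy Principle A.
*Amara₂* c-commands the anaphor within its binding domain → licit binder.

{2}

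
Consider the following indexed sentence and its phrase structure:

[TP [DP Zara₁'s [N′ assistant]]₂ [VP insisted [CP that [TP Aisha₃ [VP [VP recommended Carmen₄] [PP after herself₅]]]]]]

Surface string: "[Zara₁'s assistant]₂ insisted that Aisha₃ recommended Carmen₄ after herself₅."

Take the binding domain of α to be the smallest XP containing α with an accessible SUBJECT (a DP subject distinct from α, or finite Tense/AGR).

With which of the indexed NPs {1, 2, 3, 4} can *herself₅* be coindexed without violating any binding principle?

*herself* is an anaphor, so Principle A applies: it must be bound in its binding domain.
Binding domain of *herself₅*: the embedded TP, whose subject is Aisha₃.
*Zara₁* does not c-command the anaphor → cannot bind it.
*[Zara₁'s assistant]₂* c-commands the anaphor but is outside its binding domain → cannot satisfy Principle A.
*Aisha₃* c-commands the anaphor within its binding domain → licit binder.
*Carmen₄* does not c-command the anaphor → cannot bind it.

{3}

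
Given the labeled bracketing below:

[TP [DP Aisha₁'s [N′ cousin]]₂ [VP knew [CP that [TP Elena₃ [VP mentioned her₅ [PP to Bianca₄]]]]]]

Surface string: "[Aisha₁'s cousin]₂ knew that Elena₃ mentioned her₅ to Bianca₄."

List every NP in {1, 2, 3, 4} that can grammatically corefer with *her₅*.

*her* is a pronoun, so Principle B applies: it must be free in its binding domain.
Binding domain of *her₅*: the embedded TP, whose subject is Elena₃.
*Aisha₁* and the pronoun do not c-command one another → neither Principle B nor Principle C is at stake; coindexation permitted.
*[Aisha₁'s cousin]₂* c-commands the pronoun but from outside its binding domain, and is not c-commanded by it → coindexation permitted.
*Elena₃* c-commands the pronoun within its binding domain → coindexation would violate Principle B.
*Bianca₄*: the pronoun c-commands this R-expression → coindexation would violate Principle C on *Bianca₄*.

{1, 2}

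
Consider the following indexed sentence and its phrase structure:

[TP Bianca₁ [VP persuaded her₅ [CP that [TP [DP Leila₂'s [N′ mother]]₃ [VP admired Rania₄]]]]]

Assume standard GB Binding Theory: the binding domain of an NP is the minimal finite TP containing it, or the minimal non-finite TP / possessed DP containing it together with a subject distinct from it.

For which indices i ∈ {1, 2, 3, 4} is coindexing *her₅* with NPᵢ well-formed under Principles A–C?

*her* is a pronoun, so Principle B applies: it must be free in its binding domain.
Binding domain of *her₅*: the matrix TP, whose subject is Bianca₁.
*Bianca₁* c-commands the pronoun within its binding domain → coindexation would violate Principle B.
*Leila₂*: the pronoun c-commands this R-expression → coindexation would violate Principle C on *Leila₂*.
*[Leila₂'s mother]₃*: the pronoun c-commands this R-expression → coindexation would violate Principle C on *[Leila₂'s mother]₃*.
*Rania₄*: the pronoun c-commands this R-expression → coindexation would violate Principle C on *Rania₄*.

none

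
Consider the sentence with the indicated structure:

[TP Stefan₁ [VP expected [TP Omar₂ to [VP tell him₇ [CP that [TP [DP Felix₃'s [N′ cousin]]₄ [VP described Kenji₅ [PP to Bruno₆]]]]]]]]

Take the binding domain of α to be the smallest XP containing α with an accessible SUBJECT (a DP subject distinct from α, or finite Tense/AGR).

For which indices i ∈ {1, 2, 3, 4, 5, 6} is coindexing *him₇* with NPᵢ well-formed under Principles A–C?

{1}

*him* is a pronoun, so Principle B applies: it must be free in its binding domain.
Binding domain of *him₇*: the embedded TP, whose subject is Omar₂.
*Stefan₁* c-commands the pronoun but from outside its binding domain, and is not c-commanded by it → coindexation permitted.
*Omar₂* c-commands the pronoun within its binding domain → coindexation would violate Principle B.
*Felix₃*: the pronoun c-commands this R-expression → coindexation would violate Principle C on *Felix₃*.
*[Felix₃'s cousin]₄*: the pronoun c-commands this R-expression → coindexation would violate Principle C on *[Felix₃'s cousin]₄*.
*Kenji₅*: the pronoun c-commands this R-expression → coindexation would violate Principle C on *Kenji₅*.
*Bruno₆*: the pronoun c-commands this R-expression → coindexation would violate Principle C on *Bruno₆*.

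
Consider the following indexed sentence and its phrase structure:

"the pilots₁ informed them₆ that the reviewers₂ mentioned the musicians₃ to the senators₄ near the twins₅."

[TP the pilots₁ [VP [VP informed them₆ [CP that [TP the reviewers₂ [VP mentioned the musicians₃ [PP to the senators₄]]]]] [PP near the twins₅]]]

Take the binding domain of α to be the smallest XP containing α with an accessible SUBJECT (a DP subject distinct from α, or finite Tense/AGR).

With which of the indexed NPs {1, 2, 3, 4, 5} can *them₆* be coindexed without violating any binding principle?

{5}

*them* is a pronoun, so Principle B applies: it must be free in its binding domain.
Binding domain of *them₆*: the matrix TP, whose subject is the pilots₁.
*the pilots₁* c-commands the pronoun within its binding domain → coindexation would violate Principle B.
*the reviewers₂*: the pronoun c-commands this R-expression → coindexation would violate Principle C on *the reviewers₂*.
*the musicians₃*: the pronoun c-commands this R-expression → coindexation would violate Principle C on *the musicians₃*.
*the senators₄*: the pronoun c-commands this R-expression → coindexation would violate Principle C on *the senators₄*.
*the twins₅* and the pronoun do not c-command one another → neither Principle B nor Principle C is at stake; coindexation permitted.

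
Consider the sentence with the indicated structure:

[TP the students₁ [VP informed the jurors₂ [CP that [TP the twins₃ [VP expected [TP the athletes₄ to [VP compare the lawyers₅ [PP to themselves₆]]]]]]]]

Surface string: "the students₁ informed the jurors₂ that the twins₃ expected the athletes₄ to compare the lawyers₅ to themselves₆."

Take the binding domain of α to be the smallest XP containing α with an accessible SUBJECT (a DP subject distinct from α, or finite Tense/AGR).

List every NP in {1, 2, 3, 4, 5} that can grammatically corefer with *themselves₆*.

{4, 5}

*themselves* is an anaphor, so Principle A applies: it must be bound in its binding domain.
Binding domain of *themselves₆*: the embedded TP, whose subject is the athletes₄.
*the students₁* c-commands the anaphor but is outside its binding domain → cannot satisfy Principle A.
*the jurors₂* c-commands the anaphor but is outside its binding domain → cannot satisfy Principle A.
*the twins₃* c-commands the anaphor but is outside its binding domain → cannot satisfy Principle A.
*the athletes₄* c-commands the anaphor within its binding domain → licit binder.
*the lawyers₅* c-commands the anaphor within its binding domain → licit binder.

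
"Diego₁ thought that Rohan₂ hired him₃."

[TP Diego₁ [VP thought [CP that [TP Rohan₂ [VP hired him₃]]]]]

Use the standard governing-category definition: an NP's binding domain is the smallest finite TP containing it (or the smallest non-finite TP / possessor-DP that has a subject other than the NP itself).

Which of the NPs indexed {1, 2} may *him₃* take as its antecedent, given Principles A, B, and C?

*him* is a pronoun, so Principle B applies: it must be free in its binding domain.
Binding domain of *him₃*: the embedded TP, whose subject is Rohan₂.
*Diego₁* c-commands the pronoun but from outside its binding domain, and is not c-commanded by it → coindexation permitted.
*Rohan₂* c-commands the pronoun within its binding domain → coindexation would violate Principle B.

{1}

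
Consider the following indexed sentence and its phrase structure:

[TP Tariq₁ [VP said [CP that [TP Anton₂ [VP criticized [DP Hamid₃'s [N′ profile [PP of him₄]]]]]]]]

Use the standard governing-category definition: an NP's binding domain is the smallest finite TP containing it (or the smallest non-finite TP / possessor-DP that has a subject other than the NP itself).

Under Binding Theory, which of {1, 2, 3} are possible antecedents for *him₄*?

{1, 2}

*him* is a pronoun, so Principle B applies: it must be free in its binding domain.
Binding domain of *him₄*: the possessed DP, whose subject is Hamid₃.
*Tariq₁* c-commands the pronoun but from outside its binding domain, and is not c-commanded by it → coindexation permitted.
*Anton₂* c-commands the pronoun but from outside its binding domain, and is not c-commanded by it → coindexation permitted.
*Hamid₃* c-commands the pronoun within its binding domain → coindexation would violate Principle B.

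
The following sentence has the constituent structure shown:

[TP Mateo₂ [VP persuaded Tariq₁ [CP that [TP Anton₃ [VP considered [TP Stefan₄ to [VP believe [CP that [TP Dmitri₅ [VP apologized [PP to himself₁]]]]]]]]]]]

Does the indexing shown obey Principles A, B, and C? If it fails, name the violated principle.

The two coindexed NPs are *Tariq₁* and *himself₁*.
*himself₁* is an anaphor. Principle A requires it to be bound within its binding domain — the embedded TP, whose subject is Dmitri₅.
Within that domain it is c-commanded by *Dmitri₅*, which does not share its index.
*Tariq₁* does c-command the anaphor, but from outside its binding domain.
The anaphor is unbound in its domain → Principle A violation.

Principle A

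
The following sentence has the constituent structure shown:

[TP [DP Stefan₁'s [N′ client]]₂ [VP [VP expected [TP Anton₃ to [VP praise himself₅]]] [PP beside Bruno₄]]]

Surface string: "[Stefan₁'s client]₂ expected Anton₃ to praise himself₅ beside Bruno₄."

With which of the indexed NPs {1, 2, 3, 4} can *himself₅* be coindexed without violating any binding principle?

{3}

*himself* is an anaphor, so Principle A applies: it must be bound in its binding domain.
Binding domain of *himself₅*: the embedded TP, whose subject is Anton₃.
*Stefan₁* does not c-command the anaphor → cannot bind it.
*[Stefan₁'s client]₂* c-commands the anaphor but is outside its binding domain → cannot satisfy Principle A.
*Anton₃* c-commands the anaphor within its binding domain → licit binder.
*Bruno₄* does not c-command the anaphor → cannot bind it.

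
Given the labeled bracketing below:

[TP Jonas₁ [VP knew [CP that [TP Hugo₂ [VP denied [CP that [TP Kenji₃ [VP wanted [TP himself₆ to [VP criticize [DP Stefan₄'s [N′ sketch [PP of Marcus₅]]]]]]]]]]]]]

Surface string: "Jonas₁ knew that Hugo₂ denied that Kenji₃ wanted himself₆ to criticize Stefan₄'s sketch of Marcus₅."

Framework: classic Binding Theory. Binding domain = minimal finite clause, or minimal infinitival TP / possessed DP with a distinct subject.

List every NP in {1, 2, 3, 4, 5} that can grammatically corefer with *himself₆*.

{3}

*himself* is an anaphor, so Principle A applies: it must be bound in its binding domain.
Binding domain of *himself₆*: the embedded TP, whose subject is Kenji₃.
*Jonas₁* c-commands the anaphor but is outside its binding domain → cannot satisfy Principle A.
*Hugo₂* c-commands the anaphor but is outside its binding domain → cannot satisfy Principle A.
*Kenji₃* c-commands the anaphor within its binding domain → licit binder.
*Stefan₄* does not c-command the anaphor → cannot bind it.
*Marcus₅* does not c-command the anaphor → cannot bind it.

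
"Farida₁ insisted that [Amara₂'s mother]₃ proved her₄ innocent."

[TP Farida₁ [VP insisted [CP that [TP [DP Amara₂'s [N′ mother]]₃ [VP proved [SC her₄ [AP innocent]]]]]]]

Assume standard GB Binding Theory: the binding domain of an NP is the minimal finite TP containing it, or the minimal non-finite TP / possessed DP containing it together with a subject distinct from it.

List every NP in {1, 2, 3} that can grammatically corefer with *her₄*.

*her* is a pronoun, so Principle B applies: it must be free in its binding domain.
Binding domain of *her₄*: the embedded TP, whose subject is [Amara₂'s mother]₃.
*Farida₁* c-commands the pronoun but from outside its binding domain, and is not c-commanded by it → coindexation permitted.
*Amara₂* and the pronoun do not c-command one another → neither Principle B nor Principle C is at stake; coindexation permitted.
*[Amara₂'s mother]₃* c-commands the pronoun within its binding domain → coindexation would violate Principle B.

{1, 2}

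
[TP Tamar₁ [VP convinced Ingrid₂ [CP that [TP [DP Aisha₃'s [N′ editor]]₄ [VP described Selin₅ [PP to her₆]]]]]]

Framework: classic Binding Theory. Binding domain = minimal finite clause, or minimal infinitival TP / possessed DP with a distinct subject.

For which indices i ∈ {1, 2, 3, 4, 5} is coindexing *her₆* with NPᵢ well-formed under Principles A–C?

*her* is a pronoun, so Principle B applies: it must be free in its binding domain.
Binding domain of *her₆*: the embedded TP, whose subject is [Aisha₃'s editor]₄.
*Tamar₁* c-commands the pronoun but from outside its binding domain, and is not c-commanded by it → coindexation permitted.
*Ingrid₂* c-commands the pronoun but from outside its binding domain, and is not c-commanded by it → coindexation permitted.
*Aisha₃* and the pronoun do not c-command one another → neither Principle B nor Principle C is at stake; coindexation permitted.
*[Aisha₃'s editor]₄* c-commands the pronoun within its binding domain → coindexation would violate Principle B.
*Selin₅* c-commands the pronoun within its binding domain → coindexation would violate Principle B.

{1, 2, 3}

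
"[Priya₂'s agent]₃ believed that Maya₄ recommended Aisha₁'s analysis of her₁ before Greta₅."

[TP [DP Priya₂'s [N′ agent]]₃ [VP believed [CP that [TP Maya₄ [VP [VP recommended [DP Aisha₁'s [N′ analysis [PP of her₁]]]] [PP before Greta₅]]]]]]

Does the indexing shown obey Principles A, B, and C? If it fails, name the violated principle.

Principle B

The two coindexed NPs are *Aisha₁* and *her₁*.
*her₁* is a pronoun. Its binding domain is the possessed DP, whose subject is Aisha₁.
*Aisha₁* c-commands it within that domain and carries the same index.
The pronoun is locally bound → Principle B violation.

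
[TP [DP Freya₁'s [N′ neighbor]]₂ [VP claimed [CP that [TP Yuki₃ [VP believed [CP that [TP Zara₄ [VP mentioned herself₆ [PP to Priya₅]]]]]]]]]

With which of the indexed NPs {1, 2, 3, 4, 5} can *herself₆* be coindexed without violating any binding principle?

{4}

*herself* is an anaphor, so Principle A applies: it must be bound in its binding domain.
Binding domain of *herself₆*: the embedded TP, whose subject is Zara₄.
*Freya₁* does not c-command the anaphor → cannot bind it.
*[Freya₁'s neighbor]₂* c-commands the anaphor but is outside its binding domain → cannot satisfy Principle A.
*Yuki₃* c-commands the anaphor but is outside its binding domain → cannot satisfy Principle A.
*Zara₄* c-commands the anaphor within its binding domain → licit binder.
*Priya₅* does not c-command the anaphor → cannot bind it.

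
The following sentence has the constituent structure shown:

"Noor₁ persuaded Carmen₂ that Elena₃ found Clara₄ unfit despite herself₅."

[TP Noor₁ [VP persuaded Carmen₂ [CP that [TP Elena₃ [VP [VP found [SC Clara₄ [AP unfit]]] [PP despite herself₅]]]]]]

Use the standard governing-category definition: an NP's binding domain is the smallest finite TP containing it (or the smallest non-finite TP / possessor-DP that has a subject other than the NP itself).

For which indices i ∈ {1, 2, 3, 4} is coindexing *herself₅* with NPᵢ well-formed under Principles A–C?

*herself* is an anaphor, so Principle A applies: it must be bound in its binding domain.
Binding domain of *herself₅*: the embedded TP, whose subject is Elena₃.
*Noor₁* c-commands the anaphor but is outside its binding domain → cannot satisfy Principle A.
*Carmen₂* c-commands the anaphor but is outside its binding domain → cannot satisfy Principle A.
*Elena₃* c-commands the anaphor within its binding domain → licit binder.
*Clara₄* does not c-command the anaphor → cannot bind it.

{3}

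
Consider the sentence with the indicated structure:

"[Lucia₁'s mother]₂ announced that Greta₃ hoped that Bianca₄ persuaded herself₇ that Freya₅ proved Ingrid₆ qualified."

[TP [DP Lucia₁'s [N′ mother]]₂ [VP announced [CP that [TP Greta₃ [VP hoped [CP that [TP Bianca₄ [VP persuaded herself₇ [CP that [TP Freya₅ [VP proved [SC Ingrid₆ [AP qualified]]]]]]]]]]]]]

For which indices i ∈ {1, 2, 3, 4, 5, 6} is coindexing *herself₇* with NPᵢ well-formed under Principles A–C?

{4}

*herself* is an anaphor, so Principle A applies: it must be bound in its binding domain.
Binding domain of *herself₇*: the embedded TP, whose subject is Bianca₄.
*Lucia₁* does not c-command the anaphor → cannot bind it.
*[Lucia₁'s mother]₂* c-commands the anaphor but is outside its binding domain → cannot satisfy Principle A.
*Greta₃* c-commands the anaphor but is outside its binding domain → cannot satisfy Principle A.
*Bianca₄* c-commands the anaphor within its binding domain → licit binder.
*Freya₅* does not c-command the anaphor → cannot bind it.
*Ingrid₆* does not c-command the anaphor → cannot bind it.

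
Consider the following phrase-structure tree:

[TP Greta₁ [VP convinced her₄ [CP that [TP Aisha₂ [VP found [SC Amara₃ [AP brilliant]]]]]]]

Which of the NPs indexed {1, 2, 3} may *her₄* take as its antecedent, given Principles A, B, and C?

none

*her* is a pronoun, so Principle B applies: it must be free in its binding domain.
Binding domain of *her₄*: the matrix TP, whose subject is Greta₁.
*Greta₁* c-commands the pronoun within its binding domain → coindexation would violate Principle B.
*Aisha₂*: the pronoun c-commands this R-expression → coindexation would violate Principle C on *Aisha₂*.
*Amara₃*: the pronoun c-commands this R-expression → coindexation would violate Principle C on *Amara₃*.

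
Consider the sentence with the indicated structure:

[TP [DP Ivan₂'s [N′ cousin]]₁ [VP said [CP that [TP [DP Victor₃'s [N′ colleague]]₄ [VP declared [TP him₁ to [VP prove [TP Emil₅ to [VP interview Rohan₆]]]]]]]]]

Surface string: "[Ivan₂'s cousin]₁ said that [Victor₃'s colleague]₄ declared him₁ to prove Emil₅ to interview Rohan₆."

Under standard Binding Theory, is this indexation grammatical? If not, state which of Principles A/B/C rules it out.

The two coindexed NPs are *[Ivan₂'s cousin]₁* and *him₁*.
*him₁* is a pronoun; its binding domain is the embedded TP, whose subject is [Victor₃'s colleague]₄. Within that domain it is c-commanded only by *[Victor₃'s colleague]₄*, which carries a different index — the pronoun is free locally, so Principle B holds.
*[Ivan₂'s cousin]₁* is an R-expression; *him₁* does not c-command it, and no other NP shares its index, so Principle C is satisfied.
All principles are respected.

grammatical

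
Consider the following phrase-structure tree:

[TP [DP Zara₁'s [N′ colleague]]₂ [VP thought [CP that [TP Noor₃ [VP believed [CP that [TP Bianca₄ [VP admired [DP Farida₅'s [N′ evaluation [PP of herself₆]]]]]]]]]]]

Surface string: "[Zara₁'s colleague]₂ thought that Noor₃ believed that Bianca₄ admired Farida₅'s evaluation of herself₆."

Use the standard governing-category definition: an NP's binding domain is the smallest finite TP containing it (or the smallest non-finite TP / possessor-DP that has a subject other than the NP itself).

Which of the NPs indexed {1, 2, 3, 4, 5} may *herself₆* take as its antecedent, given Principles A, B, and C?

{5}

*herself* is an anaphor, so Principle A applies: it must be bound in its binding domain.
Binding domain of *herself₆*: the possessed DP, whose subject is Farida₅.
*Zara₁* does not c-command the anaphor → cannot bind it.
*[Zara₁'s colleague]₂* c-commands the anaphor but is outside its binding domain → cannot satisfy Principle A.
*Noor₃* c-commands the anaphor but is outside its binding domain → cannot satisfy Principle A.
*Bianca₄* c-commands the anaphor but is outside its binding domain → cannot satisfy Principle A.
*Farida₅* c-commands the anaphor within its binding domain → licit binder.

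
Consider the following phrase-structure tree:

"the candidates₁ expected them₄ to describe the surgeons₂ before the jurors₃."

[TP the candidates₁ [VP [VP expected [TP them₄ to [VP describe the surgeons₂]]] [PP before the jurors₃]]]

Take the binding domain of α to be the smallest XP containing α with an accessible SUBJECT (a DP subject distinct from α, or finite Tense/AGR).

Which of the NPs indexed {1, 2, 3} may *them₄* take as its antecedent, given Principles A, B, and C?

*them* is a pronoun, so Principle B applies: it must be free in its binding domain.
Binding domain of *them₄*: the matrix TP, whose subject is the candidates₁.
*the candidates₁* c-commands the pronoun within its binding domain → coindexation would violate Principle B.
*the surgeons₂*: the pronoun c-commands this R-expression → coindexation would violate Principle C on *the surgeons₂*.
*the jurors₃* and the pronoun do not c-command one another → neither Principle B nor Principle C is at stake; coindexation permitted.

{3}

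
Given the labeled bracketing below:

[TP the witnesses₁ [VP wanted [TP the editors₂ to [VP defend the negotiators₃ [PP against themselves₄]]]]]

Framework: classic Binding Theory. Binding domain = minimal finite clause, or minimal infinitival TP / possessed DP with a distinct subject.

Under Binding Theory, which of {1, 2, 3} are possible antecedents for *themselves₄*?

*themselves* is an anaphor, so Principle A applies: it must be bound in its binding domain.
Binding domain of *themselves₄*: the embedded TP, whose subject is the editors₂.
*the witnesses₁* c-commands the anaphor but is outside its binding domain → cannot satisfy Principle A.
*the editors₂* c-commands the anaphor within its binding domain → licit binder.
*the negotiators₃* c-commands the anaphor within its binding domain → licit binder.

{2, 3}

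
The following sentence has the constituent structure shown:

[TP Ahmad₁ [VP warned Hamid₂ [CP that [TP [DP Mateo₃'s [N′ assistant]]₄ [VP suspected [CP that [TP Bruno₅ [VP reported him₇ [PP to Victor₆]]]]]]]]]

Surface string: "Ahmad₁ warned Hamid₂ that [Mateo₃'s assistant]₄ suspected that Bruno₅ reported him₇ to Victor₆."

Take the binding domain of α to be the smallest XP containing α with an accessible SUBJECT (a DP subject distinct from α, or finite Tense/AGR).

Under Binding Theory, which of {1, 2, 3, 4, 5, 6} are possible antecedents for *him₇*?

*him* is a pronoun, so Principle B applies: it must be free in its binding domain.
Binding domain of *him₇*: the embedded TP, whose subject is Bruno₅.
*Ahmad₁* c-commands the pronoun but from outside its binding domain, and is not c-commanded by it → coindexation permitted.
*Hamid₂* c-commands the pronoun but from outside its binding domain, and is not c-commanded by it → coindexation permitted.
*Mateo₃* and the pronoun do not c-command one another → neither Principle B nor Principle C is at stake; coindexation permitted.
*[Mateo₃'s assistant]₄* c-commands the pronoun but from outside its binding domain, and is not c-commanded by it → coindexation permitted.
*Bruno₅* c-commands the pronoun within its binding domain → coindexation would violate Principle B.
*Victor₆*: the pronoun c-commands this R-expression → coindexation would violate Principle C on *Victor₆*.

{1, 2, 3, 4}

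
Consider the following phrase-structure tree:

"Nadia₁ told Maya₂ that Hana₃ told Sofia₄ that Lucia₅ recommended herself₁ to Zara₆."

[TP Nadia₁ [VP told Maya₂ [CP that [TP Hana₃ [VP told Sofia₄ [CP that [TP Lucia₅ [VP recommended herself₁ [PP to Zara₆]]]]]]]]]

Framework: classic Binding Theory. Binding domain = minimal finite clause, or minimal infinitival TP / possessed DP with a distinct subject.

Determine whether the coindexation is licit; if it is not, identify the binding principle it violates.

The two coindexed NPs are *Nadia₁* and *herself₁*.
*herself₁* is an anaphor. Principle A requires it to be bound within its binding domain — the embedded TP, whose subject is Lucia₅.
Within that domain it is c-commanded by *Lucia₅*, which does not share its index.
*Nadia₁* does c-command the anaphor, but from outside its binding domain.
The anaphor is unbound in its domain → Principle A violation.

Principle A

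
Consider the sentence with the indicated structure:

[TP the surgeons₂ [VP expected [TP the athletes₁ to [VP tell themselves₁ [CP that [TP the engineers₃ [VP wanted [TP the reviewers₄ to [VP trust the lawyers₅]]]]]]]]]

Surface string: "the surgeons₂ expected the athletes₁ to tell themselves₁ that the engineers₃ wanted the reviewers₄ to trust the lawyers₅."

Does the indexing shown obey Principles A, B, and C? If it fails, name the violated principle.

grammatical

The two coindexed NPs are *the athletes₁* and *themselves₁*.
*themselves₁* is an anaphor; its binding domain is the embedded TP, whose subject is the athletes₁. *the athletes₁* c-commands it within that domain and shares its index, so Principle A is satisfied.
*the athletes₁* is an R-expression; *themselves₁* does not c-command it, and no other NP shares its index, so Principle C is satisfied.
All principles are respected.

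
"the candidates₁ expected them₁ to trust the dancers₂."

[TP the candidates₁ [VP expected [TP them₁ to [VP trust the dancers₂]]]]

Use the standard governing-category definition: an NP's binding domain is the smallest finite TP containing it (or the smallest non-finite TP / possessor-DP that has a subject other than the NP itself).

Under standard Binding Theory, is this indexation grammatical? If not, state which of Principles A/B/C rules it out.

Principle B

The two coindexed NPs are *the candidates₁* and *them₁*.
*them₁* is a pronoun. Its binding domain is the matrix TP, whose subject is the candidates₁.
*the candidates₁* c-commands it within that domain and carries the same index.
The pronoun is locally bound → Principle B violation.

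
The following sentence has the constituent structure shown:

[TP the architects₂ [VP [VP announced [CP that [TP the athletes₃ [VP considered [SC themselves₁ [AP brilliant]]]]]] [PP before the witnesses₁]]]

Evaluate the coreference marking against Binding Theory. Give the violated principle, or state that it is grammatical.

Principle A

The two coindexed NPs are *the witnesses₁* and *themselves₁*.
*themselves₁* is an anaphor. Principle A requires it to be bound within its binding domain — the embedded TP, whose subject is the athletes₃.
Within that domain it is c-commanded by *the athletes₃*, which does not share its index.
*the witnesses₁* does not c-command the anaphor at all.
The anaphor is unbound in its domain → Principle A violation.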